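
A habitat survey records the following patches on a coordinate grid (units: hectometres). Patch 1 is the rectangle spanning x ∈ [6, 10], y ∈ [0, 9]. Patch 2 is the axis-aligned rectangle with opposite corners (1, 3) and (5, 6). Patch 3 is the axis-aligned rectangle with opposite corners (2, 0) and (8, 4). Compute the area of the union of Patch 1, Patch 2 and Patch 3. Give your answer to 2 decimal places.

By inclusion–exclusion:
Individual areas: |Patch 1| = 36, |Patch 2| = 12, |Patch 3| = 24.
|Patch 1∩Patch 2| = 0 (no overlap).
|Patch 1∩Patch 3|: x∈[6,8], y∈[0,4] → 2·4 = 8.
|Patch 2∩Patch 3|: x∈[2,5], y∈[3,4] → 3·1 = 3.
|Patch 1∩Patch 2∩Patch 3| = 0.
|Patch 1 ∪ Patch 2 ∪ Patch 3| = 72 − 11 + 0 = 61.00.

61.00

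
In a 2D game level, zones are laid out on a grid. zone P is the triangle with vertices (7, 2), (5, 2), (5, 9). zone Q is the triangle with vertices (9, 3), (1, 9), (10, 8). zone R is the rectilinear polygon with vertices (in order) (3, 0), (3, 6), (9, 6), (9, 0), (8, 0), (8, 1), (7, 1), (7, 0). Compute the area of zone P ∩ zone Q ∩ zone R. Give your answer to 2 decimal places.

0.35

The intersection is the polygon with vertices (6.091,5.182), (5,6), (5.857,6).
By the shoelace formula its area is 0.35.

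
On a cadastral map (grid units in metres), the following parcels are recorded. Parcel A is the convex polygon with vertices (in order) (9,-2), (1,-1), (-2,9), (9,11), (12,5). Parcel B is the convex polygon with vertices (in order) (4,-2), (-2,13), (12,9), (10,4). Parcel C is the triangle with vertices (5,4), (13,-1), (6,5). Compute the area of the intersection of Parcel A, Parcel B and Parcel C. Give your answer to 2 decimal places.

The intersection is the polygon with vertices (8.077,2.077), (5,4), (6,5), (8.692,2.692).
By the shoelace formula its area is 4.04.

4.04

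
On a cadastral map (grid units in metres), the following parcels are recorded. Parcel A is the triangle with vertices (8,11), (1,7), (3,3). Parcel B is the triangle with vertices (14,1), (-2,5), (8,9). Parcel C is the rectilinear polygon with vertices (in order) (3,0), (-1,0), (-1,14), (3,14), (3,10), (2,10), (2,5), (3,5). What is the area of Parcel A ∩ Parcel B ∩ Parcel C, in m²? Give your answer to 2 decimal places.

1.37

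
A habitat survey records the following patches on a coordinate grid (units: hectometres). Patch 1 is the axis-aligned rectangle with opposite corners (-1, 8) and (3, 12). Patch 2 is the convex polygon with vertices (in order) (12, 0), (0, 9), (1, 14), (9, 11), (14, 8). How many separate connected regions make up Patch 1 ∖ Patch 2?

Patch 1 ∖ Patch 2 is a single connected region.

1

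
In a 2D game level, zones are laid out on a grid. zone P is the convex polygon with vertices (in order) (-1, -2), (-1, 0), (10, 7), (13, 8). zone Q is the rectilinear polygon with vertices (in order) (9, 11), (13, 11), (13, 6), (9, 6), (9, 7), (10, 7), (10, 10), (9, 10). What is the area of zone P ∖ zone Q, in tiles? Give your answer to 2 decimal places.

16.62

|zone P| = 19, |zone P∩zone Q| = 2.3818.
|zone P ∖ zone Q| = |zone P| − |zone P∩zone Q| = 19 − 2.3818 = 16.62.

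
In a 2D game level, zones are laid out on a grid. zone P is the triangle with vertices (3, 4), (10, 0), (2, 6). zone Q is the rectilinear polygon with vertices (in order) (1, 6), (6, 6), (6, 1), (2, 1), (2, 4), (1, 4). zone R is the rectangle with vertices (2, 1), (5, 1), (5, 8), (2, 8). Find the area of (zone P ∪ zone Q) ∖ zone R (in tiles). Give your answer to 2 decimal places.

8.43

|zone P ∪ zone Q| = 23.4286.
|(zone P ∪ zone Q) ∩ zone R| = 15.
|(zone P ∪ zone Q) ∖ zone R| = 23.4286 − 15 = 8.43.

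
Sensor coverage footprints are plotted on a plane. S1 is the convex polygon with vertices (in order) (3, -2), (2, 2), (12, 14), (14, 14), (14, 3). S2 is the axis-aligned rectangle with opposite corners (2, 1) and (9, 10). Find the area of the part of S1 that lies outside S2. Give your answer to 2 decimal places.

|S1| = 102.5, |S1∩S2| = 36.2083.
|S1 ∖ S2| = |S1| − |S1∩S2| = 102.5 − 36.2083 = 66.29.

66.29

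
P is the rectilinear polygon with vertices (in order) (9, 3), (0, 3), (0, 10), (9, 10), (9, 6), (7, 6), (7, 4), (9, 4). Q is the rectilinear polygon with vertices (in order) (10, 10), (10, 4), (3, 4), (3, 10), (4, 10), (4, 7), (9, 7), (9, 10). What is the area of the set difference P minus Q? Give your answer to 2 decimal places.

42.00

|P| = 59, |P∩Q| = 17.
|P ∖ Q| = |P| − |P∩Q| = 59 − 17 = 42.00.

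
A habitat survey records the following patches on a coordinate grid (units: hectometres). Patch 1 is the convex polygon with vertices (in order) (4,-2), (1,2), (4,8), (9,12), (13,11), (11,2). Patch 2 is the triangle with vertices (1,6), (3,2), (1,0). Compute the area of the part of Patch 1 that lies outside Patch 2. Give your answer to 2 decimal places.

94.86

|Patch 1| = 98, |Patch 1∩Patch 2| = 3.1429.
|Patch 1 ∖ Patch 2| = |Patch 1| − |Patch 1∩Patch 2| = 98 − 3.1429 = 94.86.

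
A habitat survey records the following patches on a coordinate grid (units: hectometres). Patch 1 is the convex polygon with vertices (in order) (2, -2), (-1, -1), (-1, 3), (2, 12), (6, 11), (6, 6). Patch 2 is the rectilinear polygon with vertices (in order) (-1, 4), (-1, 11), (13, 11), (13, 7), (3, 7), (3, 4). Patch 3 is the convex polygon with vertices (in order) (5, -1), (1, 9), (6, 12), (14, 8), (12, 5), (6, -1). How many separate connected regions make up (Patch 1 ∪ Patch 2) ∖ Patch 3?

(Patch 1 ∪ Patch 2) ∖ Patch 3 splits into 2 disjoint pieces (area 47.366, area 6.25).

2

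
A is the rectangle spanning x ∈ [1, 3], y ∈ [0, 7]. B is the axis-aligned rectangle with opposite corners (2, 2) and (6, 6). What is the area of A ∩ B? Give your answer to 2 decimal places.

|A∩B|: x∈[2,3], y∈[2,6] → 1·4 = 4.

4.00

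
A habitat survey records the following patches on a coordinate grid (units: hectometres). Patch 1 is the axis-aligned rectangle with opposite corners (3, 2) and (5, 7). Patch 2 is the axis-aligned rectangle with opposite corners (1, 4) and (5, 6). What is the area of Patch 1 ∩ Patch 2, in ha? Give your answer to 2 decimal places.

|Patch 1∩Patch 2|: x∈[3,5], y∈[4,6] → 2·2 = 4.

4.00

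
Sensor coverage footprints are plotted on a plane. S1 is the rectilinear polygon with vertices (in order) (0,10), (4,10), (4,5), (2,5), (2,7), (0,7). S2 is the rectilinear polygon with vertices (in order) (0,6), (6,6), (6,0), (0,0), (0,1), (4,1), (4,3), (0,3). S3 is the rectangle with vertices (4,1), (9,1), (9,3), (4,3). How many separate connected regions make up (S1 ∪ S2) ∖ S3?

2

(S1 ∪ S2) ∖ S3 splits into 2 disjoint pieces (area 32, area 6).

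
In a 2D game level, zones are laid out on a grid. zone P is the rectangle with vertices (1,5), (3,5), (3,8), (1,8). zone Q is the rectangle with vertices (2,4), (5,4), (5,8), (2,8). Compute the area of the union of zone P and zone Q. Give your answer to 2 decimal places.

By inclusion–exclusion:
Individual areas: |zone P| = 6, |zone Q| = 12.
|zone P∩zone Q|: x∈[2,3], y∈[5,8] → 1·3 = 3.
|zone P ∪ zone Q| = 18 − 3 = 15.00.

15.00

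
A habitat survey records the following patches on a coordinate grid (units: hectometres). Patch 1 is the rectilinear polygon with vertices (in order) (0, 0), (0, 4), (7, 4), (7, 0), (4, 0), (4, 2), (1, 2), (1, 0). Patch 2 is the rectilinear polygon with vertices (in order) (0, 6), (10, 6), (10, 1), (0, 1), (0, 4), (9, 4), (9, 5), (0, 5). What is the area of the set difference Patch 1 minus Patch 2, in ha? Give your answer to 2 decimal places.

|Patch 1| = 22, |Patch 1∩Patch 2| = 18.
|Patch 1 ∖ Patch 2| = |Patch 1| − |Patch 1∩Patch 2| = 22 − 18 = 4.00.

4.00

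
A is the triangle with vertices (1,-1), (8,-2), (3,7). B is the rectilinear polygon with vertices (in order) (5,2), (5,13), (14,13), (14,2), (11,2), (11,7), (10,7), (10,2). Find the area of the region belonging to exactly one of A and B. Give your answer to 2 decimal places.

|A| = 29, |B| = 94, |A∩B| = 0.5444.
|A △ B| = |A| + |B| − 2·|A∩B| = 29 + 94 − 1.0889 = 121.91.

121.91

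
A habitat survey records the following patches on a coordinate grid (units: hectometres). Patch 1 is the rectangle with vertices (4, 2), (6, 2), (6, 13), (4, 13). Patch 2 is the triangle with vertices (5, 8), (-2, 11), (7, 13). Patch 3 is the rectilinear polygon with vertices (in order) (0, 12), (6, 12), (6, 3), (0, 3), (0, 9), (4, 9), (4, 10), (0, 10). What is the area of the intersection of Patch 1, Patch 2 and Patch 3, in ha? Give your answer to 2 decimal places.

6.54

The intersection is the polygon with vertices (5,8), (4,8.429), (4,9), (4,10), (4,12), (6,12), (6,10.5).
By the shoelace formula its area is 6.54.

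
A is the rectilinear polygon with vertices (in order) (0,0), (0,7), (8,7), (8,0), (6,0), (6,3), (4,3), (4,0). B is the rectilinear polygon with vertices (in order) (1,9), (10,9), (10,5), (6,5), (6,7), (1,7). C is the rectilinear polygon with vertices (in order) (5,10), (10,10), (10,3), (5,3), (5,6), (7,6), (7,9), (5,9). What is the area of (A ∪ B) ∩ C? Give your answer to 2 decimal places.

|A ∪ B| = 72.
|(A ∪ B) ∩ C| = 20.00.

20.00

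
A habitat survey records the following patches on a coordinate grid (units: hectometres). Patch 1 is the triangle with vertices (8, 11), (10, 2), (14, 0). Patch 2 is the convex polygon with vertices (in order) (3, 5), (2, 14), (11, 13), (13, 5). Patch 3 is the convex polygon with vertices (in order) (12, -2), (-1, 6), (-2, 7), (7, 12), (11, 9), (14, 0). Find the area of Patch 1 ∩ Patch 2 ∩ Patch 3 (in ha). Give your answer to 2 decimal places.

The intersection is the polygon with vertices (11.273,5), (9.333,5), (8,11).
By the shoelace formula its area is 5.82.

5.82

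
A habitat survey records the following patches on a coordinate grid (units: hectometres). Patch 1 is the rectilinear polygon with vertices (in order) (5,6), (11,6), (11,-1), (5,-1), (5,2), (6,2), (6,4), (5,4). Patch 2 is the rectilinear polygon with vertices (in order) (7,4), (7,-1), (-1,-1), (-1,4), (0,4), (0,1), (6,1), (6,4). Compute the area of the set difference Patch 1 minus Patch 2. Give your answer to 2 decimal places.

33.00

|Patch 1| = 40, |Patch 1∩Patch 2| = 7.
|Patch 1 ∖ Patch 2| = |Patch 1| − |Patch 1∩Patch 2| = 40 − 7 = 33.00.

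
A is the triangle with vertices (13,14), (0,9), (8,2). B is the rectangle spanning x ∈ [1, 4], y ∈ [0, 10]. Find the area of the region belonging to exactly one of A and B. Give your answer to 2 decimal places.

77.36

|A| = 65.5, |B| = 30, |A∩B| = 9.0702.
|A △ B| = |A| + |B| − 2·|A∩B| = 65.5 + 30 − 18.1404 = 77.36.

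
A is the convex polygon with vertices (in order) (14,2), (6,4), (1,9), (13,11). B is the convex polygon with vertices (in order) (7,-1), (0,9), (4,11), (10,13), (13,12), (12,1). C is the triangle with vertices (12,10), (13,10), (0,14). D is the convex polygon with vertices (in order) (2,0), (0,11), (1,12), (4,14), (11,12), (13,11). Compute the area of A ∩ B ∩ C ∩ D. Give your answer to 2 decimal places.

0.44

The intersection is the polygon with vertices (12.235,10.235), (12,10), (10.333,10.556), (10.892,10.649).
By the shoelace formula its area is 0.44.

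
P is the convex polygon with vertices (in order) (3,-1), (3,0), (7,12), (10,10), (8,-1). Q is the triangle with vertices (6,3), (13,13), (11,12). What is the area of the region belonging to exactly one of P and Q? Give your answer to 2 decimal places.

53.98

|P| = 53, |Q| = 6.5, |P∩Q| = 2.7603.
|P △ Q| = |P| + |Q| − 2·|P∩Q| = 53 + 6.5 − 5.5206 = 53.98.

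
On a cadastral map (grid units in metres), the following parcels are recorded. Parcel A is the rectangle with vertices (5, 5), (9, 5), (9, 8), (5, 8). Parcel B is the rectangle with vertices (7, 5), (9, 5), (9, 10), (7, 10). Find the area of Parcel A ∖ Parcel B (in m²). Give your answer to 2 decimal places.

6.00

|Parcel A∩Parcel B|: x∈[7,9], y∈[5,8] → 2·3 = 6.
|Parcel A| = 12.
|Parcel A ∖ Parcel B| = |Parcel A| − |Parcel A∩Parcel B| = 12 − 6 = 6.00.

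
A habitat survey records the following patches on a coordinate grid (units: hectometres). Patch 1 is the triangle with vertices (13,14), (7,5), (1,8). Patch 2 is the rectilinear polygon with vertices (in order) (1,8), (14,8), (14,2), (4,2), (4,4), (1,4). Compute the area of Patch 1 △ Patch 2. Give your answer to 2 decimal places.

84.00

|Patch 1| = 36, |Patch 2| = 72, |Patch 1∩Patch 2| = 12.
|Patch 1 △ Patch 2| = |Patch 1| + |Patch 2| − 2·|Patch 1∩Patch 2| = 36 + 72 − 24 = 84.00.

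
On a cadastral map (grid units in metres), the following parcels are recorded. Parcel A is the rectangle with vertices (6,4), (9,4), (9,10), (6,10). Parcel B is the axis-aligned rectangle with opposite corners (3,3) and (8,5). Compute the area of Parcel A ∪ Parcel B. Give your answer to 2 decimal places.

26.00

By inclusion–exclusion:
Individual areas: |Parcel A| = 18, |Parcel B| = 10.
|Parcel A∩Parcel B|: x∈[6,8], y∈[4,5] → 2·1 = 2.
|Parcel A ∪ Parcel B| = 28 − 2 = 26.00.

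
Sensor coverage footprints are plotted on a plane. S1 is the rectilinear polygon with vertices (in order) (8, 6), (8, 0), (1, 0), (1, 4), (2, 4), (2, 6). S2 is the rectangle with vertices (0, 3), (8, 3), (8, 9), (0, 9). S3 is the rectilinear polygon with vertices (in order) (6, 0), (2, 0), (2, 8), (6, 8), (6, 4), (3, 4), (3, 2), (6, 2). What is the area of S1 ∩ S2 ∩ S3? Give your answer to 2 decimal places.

The intersection is the polygon with vertices (2,3), (2,4), (2,6), (6,6), (6,4), (3,4), (3,3).
By the shoelace formula its area is 9.00.

9.00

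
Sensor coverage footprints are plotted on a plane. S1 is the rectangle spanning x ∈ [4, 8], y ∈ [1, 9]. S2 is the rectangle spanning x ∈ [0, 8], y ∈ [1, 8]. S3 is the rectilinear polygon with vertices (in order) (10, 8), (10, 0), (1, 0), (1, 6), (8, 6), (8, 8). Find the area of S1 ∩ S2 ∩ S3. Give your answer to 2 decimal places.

20.00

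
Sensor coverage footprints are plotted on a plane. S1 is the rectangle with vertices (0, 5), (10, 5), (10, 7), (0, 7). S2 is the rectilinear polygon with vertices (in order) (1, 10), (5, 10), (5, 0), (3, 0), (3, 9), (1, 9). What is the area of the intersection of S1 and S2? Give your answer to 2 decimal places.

The intersection is the polygon with vertices (5,7), (5,5), (3,5), (3,7).
By the shoelace formula its area is 4.00.

4.00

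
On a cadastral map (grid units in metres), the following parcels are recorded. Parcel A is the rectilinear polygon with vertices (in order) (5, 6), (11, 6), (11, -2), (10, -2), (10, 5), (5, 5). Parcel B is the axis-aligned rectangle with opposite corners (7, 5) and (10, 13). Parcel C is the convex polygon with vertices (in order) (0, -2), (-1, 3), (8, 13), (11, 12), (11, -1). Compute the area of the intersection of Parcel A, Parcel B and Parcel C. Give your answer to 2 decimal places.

The intersection is the polygon with vertices (10,5), (7,5), (7,6), (10,6).
By the shoelace formula its area is 3.00.

3.00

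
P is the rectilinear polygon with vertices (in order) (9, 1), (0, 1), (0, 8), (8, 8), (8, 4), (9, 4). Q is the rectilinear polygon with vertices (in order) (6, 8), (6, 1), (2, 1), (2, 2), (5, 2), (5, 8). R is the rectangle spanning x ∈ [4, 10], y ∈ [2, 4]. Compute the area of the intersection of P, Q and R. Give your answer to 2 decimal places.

2.00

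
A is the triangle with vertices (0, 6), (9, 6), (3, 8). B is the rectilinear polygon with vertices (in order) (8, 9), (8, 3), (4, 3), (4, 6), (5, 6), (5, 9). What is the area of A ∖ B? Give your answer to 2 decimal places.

|A| = 9, |A∩B| = 2.5.
|A ∖ B| = |A| − |A∩B| = 9 − 2.5 = 6.50.

6.50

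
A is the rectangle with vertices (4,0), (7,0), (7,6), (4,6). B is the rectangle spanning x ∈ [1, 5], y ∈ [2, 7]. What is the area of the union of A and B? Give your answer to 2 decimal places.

34.00

By inclusion–exclusion:
Individual areas: |A| = 18, |B| = 20.
|A∩B|: x∈[4,5], y∈[2,6] → 1·4 = 4.
|A ∪ B| = 38 − 4 = 34.00.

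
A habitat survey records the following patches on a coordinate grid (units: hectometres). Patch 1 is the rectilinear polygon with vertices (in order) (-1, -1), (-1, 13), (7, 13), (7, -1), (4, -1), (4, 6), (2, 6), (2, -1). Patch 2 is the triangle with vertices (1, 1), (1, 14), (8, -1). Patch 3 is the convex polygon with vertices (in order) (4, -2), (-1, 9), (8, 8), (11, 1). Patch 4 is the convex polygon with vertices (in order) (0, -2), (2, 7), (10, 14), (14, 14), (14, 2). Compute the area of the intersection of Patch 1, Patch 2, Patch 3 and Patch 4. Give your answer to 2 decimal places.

18.58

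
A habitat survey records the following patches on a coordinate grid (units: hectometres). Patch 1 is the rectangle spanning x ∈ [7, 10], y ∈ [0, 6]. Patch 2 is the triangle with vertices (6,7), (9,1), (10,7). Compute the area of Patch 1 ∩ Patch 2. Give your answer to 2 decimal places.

The intersection is the polygon with vertices (7,6), (9.833,6), (9,1), (7,5).
By the shoelace formula its area is 8.08.

8.08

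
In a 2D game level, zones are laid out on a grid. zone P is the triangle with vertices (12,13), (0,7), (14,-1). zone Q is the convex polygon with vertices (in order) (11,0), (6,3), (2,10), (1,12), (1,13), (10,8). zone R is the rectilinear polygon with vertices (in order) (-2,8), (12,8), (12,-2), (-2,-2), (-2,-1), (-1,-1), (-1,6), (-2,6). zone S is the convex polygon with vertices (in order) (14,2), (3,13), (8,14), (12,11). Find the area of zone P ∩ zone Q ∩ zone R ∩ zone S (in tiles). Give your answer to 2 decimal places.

2.29

The intersection is the polygon with vertices (10,8), (10.286,5.714), (8,8).
By the shoelace formula its area is 2.29.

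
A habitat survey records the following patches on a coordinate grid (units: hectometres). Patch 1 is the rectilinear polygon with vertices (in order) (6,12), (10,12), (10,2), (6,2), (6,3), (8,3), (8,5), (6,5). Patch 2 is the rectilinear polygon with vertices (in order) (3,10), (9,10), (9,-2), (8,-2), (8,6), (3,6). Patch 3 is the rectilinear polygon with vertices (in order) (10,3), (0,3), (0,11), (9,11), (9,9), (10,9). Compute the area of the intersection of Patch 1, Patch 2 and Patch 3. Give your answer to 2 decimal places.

15.00

The intersection is the polygon with vertices (8,5), (8,6), (6,6), (6,10), (9,10), (9,9), (9,3), (8,3).
By the shoelace formula its area is 15.00.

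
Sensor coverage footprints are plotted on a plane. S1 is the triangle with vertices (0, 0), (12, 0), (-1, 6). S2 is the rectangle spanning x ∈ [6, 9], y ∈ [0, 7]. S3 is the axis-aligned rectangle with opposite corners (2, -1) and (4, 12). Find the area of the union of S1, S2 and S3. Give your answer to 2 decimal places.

By inclusion–exclusion:
Individual areas: |S1| = 36, |S2| = 21, |S3| = 26.
|S1∩S2| = 6.2308.
|S1∩S3| = 8.3077.
|S2∩S3| = 0 (no overlap).
|S1∩S2∩S3| = 0.
|S1 ∪ S2 ∪ S3| = 83 − 14.5385 + 0 = 68.46.

68.46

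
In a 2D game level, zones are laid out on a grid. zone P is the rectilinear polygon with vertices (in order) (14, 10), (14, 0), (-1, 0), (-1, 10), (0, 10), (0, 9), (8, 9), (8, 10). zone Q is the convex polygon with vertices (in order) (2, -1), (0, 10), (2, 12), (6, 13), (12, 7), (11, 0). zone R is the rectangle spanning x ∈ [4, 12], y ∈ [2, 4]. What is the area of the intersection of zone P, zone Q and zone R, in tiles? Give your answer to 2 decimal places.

The intersection is the polygon with vertices (11.286,2), (4,2), (4,4), (11.571,4).
By the shoelace formula its area is 14.86.

14.86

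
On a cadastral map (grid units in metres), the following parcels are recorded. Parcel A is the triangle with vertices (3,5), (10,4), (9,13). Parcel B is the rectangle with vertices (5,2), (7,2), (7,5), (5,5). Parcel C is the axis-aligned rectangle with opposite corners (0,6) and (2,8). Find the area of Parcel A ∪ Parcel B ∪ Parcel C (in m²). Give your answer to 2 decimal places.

By inclusion–exclusion:
Individual areas: |Parcel A| = 31, |Parcel B| = 6, |Parcel C| = 4.
|Parcel A∩Parcel B| = 0.8571.
|Parcel A∩Parcel C| = 0.
|Parcel B∩Parcel C| = 0 (no overlap).
|Parcel A∩Parcel B∩Parcel C| = 0.
|Parcel A ∪ Parcel B ∪ Parcel C| = 41 − 0.8571 + 0 = 40.14.

40.14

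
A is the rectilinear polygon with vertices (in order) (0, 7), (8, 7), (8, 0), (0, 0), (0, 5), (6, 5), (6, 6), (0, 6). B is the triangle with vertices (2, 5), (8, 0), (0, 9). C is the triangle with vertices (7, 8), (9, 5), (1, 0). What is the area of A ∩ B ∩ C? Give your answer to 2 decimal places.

1.29

The intersection is the polygon with vertices (5.5,2.812), (5,2.5), (3.692,3.59), (4.203,4.271).
By the shoelace formula its area is 1.29.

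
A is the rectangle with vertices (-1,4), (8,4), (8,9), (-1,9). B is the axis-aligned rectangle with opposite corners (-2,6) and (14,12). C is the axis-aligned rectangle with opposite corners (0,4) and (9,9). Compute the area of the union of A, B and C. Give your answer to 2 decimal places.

116.00

By inclusion–exclusion:
Individual areas: |A| = 45, |B| = 96, |C| = 45.
|A∩B|: x∈[-1,8], y∈[6,9] → 9·3 = 27.
|A∩C|: x∈[0,8], y∈[4,9] → 8·5 = 40.
|B∩C|: x∈[0,9], y∈[6,9] → 9·3 = 27.
|A∩B∩C| = 24.
|A ∪ B ∪ C| = 186 − 94 + 24 = 116.00.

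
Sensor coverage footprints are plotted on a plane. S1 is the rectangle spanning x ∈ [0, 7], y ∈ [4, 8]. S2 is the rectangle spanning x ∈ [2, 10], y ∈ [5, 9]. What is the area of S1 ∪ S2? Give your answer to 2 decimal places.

By inclusion–exclusion:
Individual areas: |S1| = 28, |S2| = 32.
|S1∩S2|: x∈[2,7], y∈[5,8] → 5·3 = 15.
|S1 ∪ S2| = 60 − 15 = 45.00.

45.00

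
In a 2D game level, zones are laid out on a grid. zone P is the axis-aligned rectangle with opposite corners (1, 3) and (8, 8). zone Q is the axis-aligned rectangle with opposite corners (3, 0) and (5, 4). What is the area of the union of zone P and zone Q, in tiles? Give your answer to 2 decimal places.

By inclusion–exclusion:
Individual areas: |zone P| = 35, |zone Q| = 8.
|zone P∩zone Q|: x∈[3,5], y∈[3,4] → 2·1 = 2.
|zone P ∪ zone Q| = 43 − 2 = 41.00.

41.00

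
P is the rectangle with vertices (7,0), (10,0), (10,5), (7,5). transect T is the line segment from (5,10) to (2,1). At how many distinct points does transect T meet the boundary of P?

0

The segment lies entirely outside P and never meets its boundary.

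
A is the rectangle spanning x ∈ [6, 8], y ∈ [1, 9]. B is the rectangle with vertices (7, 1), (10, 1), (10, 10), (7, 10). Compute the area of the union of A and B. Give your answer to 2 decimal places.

35.00

By inclusion–exclusion:
Individual areas: |A| = 16, |B| = 27.
|A∩B|: x∈[7,8], y∈[1,9] → 1·8 = 8.
|A ∪ B| = 43 − 8 = 35.00.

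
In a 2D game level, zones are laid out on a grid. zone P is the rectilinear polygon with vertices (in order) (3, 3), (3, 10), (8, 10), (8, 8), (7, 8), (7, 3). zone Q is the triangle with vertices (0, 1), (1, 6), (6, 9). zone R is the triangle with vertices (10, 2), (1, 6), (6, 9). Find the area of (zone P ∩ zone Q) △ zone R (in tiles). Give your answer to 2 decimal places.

20.21

|zone P ∩ zone Q| = 3.3.
|(zone P ∩ zone Q) ∩ zone R| = 3.2965.
|(zone P ∩ zone Q) △ zone R| = 3.3 + 23.5 − 6.5931 = 20.21.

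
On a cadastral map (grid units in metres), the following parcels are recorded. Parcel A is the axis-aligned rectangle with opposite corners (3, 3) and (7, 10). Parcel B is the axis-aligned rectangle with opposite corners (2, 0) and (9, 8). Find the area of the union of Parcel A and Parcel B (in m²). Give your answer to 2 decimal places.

By inclusion–exclusion:
Individual areas: |Parcel A| = 28, |Parcel B| = 56.
|Parcel A∩Parcel B|: x∈[3,7], y∈[3,8] → 4·5 = 20.
|Parcel A ∪ Parcel B| = 84 − 20 = 64.00.

64.00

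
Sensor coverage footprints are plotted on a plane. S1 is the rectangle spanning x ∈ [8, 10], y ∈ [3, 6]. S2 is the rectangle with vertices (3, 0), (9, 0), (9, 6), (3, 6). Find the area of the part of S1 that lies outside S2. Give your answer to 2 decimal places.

3.00

|S1∩S2|: x∈[8,9], y∈[3,6] → 1·3 = 3.
|S1| = 6.
|S1 ∖ S2| = |S1| − |S1∩S2| = 6 − 3 = 3.00.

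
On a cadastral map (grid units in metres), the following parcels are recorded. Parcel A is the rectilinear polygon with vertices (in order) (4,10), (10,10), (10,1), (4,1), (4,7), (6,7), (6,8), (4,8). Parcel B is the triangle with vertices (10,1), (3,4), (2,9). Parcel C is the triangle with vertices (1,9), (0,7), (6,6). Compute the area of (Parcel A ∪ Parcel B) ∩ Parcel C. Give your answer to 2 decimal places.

The region (Parcel A ∪ Parcel B) ∩ Parcel C is the polygon with vertices (2.136,8.318), (3.5,7.5), (4,7), (4.333,7), (6,6), (2.483,6.586).
By the shoelace formula its area is 2.86.

2.86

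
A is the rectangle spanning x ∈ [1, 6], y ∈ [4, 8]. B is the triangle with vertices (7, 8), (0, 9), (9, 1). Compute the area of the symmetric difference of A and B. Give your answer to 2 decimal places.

|A| = 20, |B| = 23.5, |A∩B| = 10.5.
|A △ B| = |A| + |B| − 2·|A∩B| = 20 + 23.5 − 21 = 22.50.

22.50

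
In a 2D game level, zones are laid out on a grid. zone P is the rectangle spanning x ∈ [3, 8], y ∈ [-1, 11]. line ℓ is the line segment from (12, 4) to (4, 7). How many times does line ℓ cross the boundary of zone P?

The segment meets the boundary at (8,5.5).

1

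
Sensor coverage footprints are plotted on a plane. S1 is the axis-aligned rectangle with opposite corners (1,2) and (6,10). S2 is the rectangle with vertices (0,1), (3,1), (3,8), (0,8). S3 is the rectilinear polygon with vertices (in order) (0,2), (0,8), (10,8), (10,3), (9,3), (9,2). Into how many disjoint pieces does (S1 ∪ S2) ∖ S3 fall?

(S1 ∪ S2) ∖ S3 splits into 2 disjoint pieces (area 10, area 3).

2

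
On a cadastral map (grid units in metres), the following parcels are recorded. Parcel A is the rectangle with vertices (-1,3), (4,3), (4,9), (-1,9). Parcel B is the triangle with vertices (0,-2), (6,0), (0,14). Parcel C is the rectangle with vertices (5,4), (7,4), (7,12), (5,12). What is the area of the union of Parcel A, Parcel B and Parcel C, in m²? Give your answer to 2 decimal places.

74.02

By inclusion–exclusion:
Individual areas: |Parcel A| = 30, |Parcel B| = 48, |Parcel C| = 16.
|Parcel A∩Parcel B| = 19.9762.
|Parcel A∩Parcel C| = 0 (no overlap).
|Parcel B∩Parcel C| = 0.
|Parcel A∩Parcel B∩Parcel C| = 0.
|Parcel A ∪ Parcel B ∪ Parcel C| = 94 − 19.9762 + 0 = 74.02.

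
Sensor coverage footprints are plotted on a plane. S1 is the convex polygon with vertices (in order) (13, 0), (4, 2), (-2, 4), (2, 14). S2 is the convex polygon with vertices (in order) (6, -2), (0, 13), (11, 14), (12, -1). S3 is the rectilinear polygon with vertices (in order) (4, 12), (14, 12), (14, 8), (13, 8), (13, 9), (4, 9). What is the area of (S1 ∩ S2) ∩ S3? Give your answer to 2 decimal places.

2.37

The region (S1 ∩ S2) ∩ S3 is the polygon with vertices (5.929,9), (4,9), (4,11.454).
By the shoelace formula its area is 2.37.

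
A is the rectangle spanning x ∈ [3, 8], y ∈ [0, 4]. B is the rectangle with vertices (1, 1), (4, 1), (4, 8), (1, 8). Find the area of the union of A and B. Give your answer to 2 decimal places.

By inclusion–exclusion:
Individual areas: |A| = 20, |B| = 21.
|A∩B|: x∈[3,4], y∈[1,4] → 1·3 = 3.
|A ∪ B| = 41 − 3 = 38.00.

38.00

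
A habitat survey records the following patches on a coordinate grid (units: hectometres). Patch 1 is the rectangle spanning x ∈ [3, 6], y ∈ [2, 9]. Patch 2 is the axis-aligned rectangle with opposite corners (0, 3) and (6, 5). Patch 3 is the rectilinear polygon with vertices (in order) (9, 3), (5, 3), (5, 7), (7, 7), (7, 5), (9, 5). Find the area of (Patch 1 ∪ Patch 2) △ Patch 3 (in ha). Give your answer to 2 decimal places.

31.00

|Patch 1 ∪ Patch 2| = 27.
|(Patch 1 ∪ Patch 2) ∩ Patch 3| = 4.
|(Patch 1 ∪ Patch 2) △ Patch 3| = 27 + 12 − 8 = 31.00.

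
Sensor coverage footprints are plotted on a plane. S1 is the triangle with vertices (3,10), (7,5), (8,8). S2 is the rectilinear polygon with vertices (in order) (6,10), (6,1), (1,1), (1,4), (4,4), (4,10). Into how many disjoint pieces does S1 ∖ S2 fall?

2

S1 ∖ S2 splits into 2 disjoint pieces (area 0.425, area 4.675).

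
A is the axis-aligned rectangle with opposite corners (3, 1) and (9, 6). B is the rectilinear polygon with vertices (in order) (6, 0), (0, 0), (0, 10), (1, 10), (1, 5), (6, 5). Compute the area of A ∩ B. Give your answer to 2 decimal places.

The intersection is the polygon with vertices (3,1), (3,5), (6,5), (6,1).
By the shoelace formula its area is 12.00.

12.00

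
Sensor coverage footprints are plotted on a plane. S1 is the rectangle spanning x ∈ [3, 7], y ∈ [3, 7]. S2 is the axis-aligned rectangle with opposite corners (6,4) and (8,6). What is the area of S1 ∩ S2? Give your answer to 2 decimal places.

|S1∩S2|: x∈[6,7], y∈[4,6] → 1·2 = 2.

2.00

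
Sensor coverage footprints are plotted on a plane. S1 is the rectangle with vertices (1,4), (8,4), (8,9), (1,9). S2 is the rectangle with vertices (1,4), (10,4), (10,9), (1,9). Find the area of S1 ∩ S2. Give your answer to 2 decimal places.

|S1∩S2|: x∈[1,8], y∈[4,9] → 7·5 = 35.

35.00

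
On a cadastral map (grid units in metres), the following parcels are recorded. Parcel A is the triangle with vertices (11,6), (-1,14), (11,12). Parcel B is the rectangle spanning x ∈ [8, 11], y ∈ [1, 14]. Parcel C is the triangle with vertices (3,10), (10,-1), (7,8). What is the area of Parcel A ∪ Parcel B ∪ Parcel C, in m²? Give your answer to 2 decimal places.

72.00

By inclusion–exclusion:
Individual areas: |Parcel A| = 36, |Parcel B| = 39, |Parcel C| = 15.
|Parcel A∩Parcel B| = 15.75.
|Parcel A∩Parcel C| = 0.
|Parcel B∩Parcel C| = 2.2511.
|Parcel A∩Parcel B∩Parcel C| = 0.
|Parcel A ∪ Parcel B ∪ Parcel C| = 90 − 18.0011 + 0 = 72.00.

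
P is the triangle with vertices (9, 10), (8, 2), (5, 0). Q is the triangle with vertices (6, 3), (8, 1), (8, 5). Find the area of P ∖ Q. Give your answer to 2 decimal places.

7.35

|P| = 11, |P∩Q| = 3.6524.
|P ∖ Q| = |P| − |P∩Q| = 11 − 3.6524 = 7.35.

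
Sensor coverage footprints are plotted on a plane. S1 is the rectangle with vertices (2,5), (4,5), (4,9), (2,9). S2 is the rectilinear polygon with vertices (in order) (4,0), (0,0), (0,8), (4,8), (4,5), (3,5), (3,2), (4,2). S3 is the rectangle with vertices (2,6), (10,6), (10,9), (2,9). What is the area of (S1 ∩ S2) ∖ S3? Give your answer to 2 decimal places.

2.00

|S1 ∩ S2| = 6.
|(S1 ∩ S2) ∩ S3| = 4.
|(S1 ∩ S2) ∖ S3| = 6 − 4 = 2.00.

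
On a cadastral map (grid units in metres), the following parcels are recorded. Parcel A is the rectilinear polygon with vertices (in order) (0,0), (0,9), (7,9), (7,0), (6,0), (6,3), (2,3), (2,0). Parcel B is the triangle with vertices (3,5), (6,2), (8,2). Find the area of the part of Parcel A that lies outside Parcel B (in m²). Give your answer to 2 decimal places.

48.80

|Parcel A| = 51, |Parcel A∩Parcel B| = 2.2.
|Parcel A ∖ Parcel B| = |Parcel A| − |Parcel A∩Parcel B| = 51 − 2.2 = 48.80.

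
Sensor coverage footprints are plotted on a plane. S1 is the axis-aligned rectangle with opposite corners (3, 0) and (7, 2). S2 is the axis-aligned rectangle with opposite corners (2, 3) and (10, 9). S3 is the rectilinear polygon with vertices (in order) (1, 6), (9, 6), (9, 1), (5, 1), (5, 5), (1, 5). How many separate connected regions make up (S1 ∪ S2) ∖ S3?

3

(S1 ∪ S2) ∖ S3 splits into 3 disjoint pieces (area 6, area 27, area 6).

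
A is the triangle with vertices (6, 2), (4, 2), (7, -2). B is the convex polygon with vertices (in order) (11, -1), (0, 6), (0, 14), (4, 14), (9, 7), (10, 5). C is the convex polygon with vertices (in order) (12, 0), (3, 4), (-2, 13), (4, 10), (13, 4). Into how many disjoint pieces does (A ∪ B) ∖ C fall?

4

(A ∪ B) ∖ C splits into 4 disjoint pieces (area 4, area 4.9672, area 22.875, area 5.2479).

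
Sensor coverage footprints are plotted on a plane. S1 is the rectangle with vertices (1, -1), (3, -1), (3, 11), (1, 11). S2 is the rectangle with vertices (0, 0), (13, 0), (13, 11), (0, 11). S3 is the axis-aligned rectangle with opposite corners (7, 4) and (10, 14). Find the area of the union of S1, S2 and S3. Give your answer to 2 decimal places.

154.00

By inclusion–exclusion:
Individual areas: |S1| = 24, |S2| = 143, |S3| = 30.
|S1∩S2|: x∈[1,3], y∈[0,11] → 2·11 = 22.
|S1∩S3| = 0 (no overlap).
|S2∩S3|: x∈[7,10], y∈[4,11] → 3·7 = 21.
|S1∩S2∩S3| = 0.
|S1 ∪ S2 ∪ S3| = 197 − 43 + 0 = 154.00.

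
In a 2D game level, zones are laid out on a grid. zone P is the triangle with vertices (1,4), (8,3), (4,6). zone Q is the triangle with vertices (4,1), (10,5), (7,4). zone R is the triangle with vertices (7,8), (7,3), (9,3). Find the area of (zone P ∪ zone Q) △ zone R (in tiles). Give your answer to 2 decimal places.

13.53

|zone P ∪ zone Q| = 11.0105.
|(zone P ∪ zone Q) ∩ zone R| = 1.2415.
|(zone P ∪ zone Q) △ zone R| = 11.0105 + 5 − 2.483 = 13.53.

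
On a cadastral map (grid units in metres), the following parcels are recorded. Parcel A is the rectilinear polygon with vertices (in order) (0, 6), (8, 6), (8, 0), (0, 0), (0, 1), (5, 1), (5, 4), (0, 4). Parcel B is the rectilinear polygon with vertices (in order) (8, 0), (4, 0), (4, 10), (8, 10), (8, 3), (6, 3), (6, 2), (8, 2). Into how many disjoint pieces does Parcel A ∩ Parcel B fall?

1

Parcel A ∩ Parcel B is a single connected region.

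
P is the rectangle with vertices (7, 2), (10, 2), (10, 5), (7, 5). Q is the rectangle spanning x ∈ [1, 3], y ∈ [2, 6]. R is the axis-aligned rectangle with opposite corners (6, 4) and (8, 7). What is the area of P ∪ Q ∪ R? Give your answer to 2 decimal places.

By inclusion–exclusion:
Individual areas: |P| = 9, |Q| = 8, |R| = 6.
|P∩Q| = 0 (no overlap).
|P∩R|: x∈[7,8], y∈[4,5] → 1·1 = 1.
|Q∩R| = 0 (no overlap).
|P∩Q∩R| = 0.
|P ∪ Q ∪ R| = 23 − 1 + 0 = 22.00.

22.00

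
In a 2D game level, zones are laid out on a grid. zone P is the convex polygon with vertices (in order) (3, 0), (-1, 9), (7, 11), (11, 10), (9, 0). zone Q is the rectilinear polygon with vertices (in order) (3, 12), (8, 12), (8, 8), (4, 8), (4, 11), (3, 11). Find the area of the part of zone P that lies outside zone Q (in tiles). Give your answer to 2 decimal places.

|zone P| = 94, |zone P∩zone Q| = 10.75.
|zone P ∖ zone Q| = |zone P| − |zone P∩zone Q| = 94 − 10.75 = 83.25.

83.25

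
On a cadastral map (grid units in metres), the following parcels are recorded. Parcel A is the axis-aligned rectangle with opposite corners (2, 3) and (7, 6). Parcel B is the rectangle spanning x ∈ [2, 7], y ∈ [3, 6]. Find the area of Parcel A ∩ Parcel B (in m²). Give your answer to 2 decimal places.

15.00

|Parcel A∩Parcel B|: x∈[2,7], y∈[3,6] → 5·3 = 15.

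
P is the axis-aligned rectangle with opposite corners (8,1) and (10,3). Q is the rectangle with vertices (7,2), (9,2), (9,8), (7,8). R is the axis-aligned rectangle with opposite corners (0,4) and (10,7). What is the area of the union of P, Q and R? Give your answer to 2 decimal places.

39.00

By inclusion–exclusion:
Individual areas: |P| = 4, |Q| = 12, |R| = 30.
|P∩Q|: x∈[8,9], y∈[2,3] → 1·1 = 1.
|P∩R| = 0 (no overlap).
|Q∩R|: x∈[7,9], y∈[4,7] → 2·3 = 6.
|P∩Q∩R| = 0.
|P ∪ Q ∪ R| = 46 − 7 + 0 = 39.00.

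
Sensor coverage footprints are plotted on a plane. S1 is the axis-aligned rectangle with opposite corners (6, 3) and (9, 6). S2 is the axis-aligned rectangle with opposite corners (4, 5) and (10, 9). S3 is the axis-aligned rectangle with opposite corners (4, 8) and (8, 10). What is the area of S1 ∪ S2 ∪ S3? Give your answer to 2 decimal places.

By inclusion–exclusion:
Individual areas: |S1| = 9, |S2| = 24, |S3| = 8.
|S1∩S2|: x∈[6,9], y∈[5,6] → 3·1 = 3.
|S1∩S3| = 0 (no overlap).
|S2∩S3|: x∈[4,8], y∈[8,9] → 4·1 = 4.
|S1∩S2∩S3| = 0.
|S1 ∪ S2 ∪ S3| = 41 − 7 + 0 = 34.00.

34.00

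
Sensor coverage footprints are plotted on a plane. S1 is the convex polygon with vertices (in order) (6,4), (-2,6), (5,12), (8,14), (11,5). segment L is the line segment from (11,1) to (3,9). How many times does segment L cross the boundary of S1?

1

The segment meets the boundary at (7.667,4.333).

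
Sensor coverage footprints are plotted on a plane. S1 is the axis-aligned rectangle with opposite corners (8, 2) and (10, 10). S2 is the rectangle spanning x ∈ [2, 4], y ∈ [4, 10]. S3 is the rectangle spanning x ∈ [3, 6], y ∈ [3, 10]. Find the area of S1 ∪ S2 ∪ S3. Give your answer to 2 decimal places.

43.00

By inclusion–exclusion:
Individual areas: |S1| = 16, |S2| = 12, |S3| = 21.
|S1∩S2| = 0 (no overlap).
|S1∩S3| = 0 (no overlap).
|S2∩S3|: x∈[3,4], y∈[4,10] → 1·6 = 6.
|S1∩S2∩S3| = 0.
|S1 ∪ S2 ∪ S3| = 49 − 6 + 0 = 43.00.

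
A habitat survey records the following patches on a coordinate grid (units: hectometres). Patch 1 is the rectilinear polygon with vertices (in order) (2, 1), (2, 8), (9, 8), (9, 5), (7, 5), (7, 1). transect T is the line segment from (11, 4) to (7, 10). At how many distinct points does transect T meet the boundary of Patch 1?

The segment meets the boundary at (8.333,8), (9,7).

2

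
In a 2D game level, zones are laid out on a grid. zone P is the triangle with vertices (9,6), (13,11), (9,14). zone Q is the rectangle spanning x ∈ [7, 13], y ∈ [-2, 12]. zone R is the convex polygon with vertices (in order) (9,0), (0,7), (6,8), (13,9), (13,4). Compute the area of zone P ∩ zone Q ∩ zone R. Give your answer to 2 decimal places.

The intersection is the polygon with vertices (9,8.429), (11.194,8.742), (9,6).
By the shoelace formula its area is 2.66.

2.66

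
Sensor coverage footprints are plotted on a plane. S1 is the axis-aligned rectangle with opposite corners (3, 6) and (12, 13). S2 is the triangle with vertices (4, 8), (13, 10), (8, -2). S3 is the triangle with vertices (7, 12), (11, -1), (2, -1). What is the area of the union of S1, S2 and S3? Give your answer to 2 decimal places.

114.81

By inclusion–exclusion:
Individual areas: |S1| = 63, |S2| = 49, |S3| = 58.5.
|S1∩S2| = 21.7778.
|S1∩S3| = 12.4615.
|S2∩S3| = 29.9727.
|S1∩S2∩S3| = 8.5177.
|S1 ∪ S2 ∪ S3| = 170.5 − 64.212 + 8.5177 = 114.81.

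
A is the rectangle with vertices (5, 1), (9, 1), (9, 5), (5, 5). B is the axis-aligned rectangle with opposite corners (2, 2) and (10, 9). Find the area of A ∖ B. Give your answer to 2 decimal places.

4.00

|A∩B|: x∈[5,9], y∈[2,5] → 4·3 = 12.
|A| = 16.
|A ∖ B| = |A| − |A∩B| = 16 − 12 = 4.00.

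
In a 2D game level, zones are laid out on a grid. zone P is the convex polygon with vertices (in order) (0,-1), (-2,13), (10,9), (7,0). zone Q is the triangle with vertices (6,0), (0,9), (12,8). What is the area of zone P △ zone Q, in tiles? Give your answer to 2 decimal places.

|zone P| = 110, |zone Q| = 51, |zone P∩zone Q| = 44.2459.
|zone P △ zone Q| = |zone P| + |zone Q| − 2·|zone P∩zone Q| = 110 + 51 − 88.4919 = 72.51.

72.51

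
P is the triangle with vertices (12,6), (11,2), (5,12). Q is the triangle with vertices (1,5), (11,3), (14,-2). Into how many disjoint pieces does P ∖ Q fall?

1

P ∖ Q is a single connected region.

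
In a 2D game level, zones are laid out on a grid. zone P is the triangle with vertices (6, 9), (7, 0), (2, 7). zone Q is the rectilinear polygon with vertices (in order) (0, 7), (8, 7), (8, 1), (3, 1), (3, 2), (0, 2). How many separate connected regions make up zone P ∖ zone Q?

2

zone P ∖ zone Q splits into 2 disjoint pieces (area 4.2222, area 0.3016).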